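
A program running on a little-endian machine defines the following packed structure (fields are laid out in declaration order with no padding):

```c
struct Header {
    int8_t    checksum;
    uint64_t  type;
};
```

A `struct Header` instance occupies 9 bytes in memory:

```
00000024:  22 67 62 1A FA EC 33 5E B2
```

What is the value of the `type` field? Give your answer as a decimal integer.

`type` follows `checksum` (1 byte), so it starts at byte offset 1 and occupies 8 bytes.
Bytes at offsets 1..8: 67 62 1A FA EC 33 5E B2.
In little-endian order the low byte comes first in memory.
Reassemble most-significant byte first: B2 5E 33 EC FA 1A 62 67 → 0xB25E33ECFA1A6267.
0xB25E33ECFA1A6267 = 12852767479463305831.

12852767479463305831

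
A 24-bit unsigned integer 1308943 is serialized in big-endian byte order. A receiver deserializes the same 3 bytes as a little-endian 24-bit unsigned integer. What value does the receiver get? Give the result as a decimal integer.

1046803

1308943 in 24-bit hexadecimal is 0x13F90F.
Stored big-endian, the bytes at ascending addresses are 13 F9 0F.
Read back as little-endian, the first byte is least significant, giving 0x0FF913.
0x0FF913 = 1046803.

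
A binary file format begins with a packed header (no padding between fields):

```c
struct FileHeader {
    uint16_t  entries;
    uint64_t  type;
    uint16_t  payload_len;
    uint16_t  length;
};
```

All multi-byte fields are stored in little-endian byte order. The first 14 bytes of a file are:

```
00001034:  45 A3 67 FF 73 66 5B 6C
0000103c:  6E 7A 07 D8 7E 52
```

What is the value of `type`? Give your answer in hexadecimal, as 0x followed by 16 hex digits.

`type` follows `entries` (2 bytes), so it starts at byte offset 2 and occupies 8 bytes.
Bytes at offsets 2..9: 67 FF 73 66 5B 6C 6E 7A.
Little-endian stores the least-significant byte at the lowest address.
Reassemble most-significant byte first: 7A 6E 6C 5B 66 73 FF 67 → 0x7A6E6C5B6673FF67.

0x7A6E6C5B6673FF67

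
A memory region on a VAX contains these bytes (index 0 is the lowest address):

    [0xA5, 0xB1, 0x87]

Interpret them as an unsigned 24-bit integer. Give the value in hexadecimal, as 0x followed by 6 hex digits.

Little-endian: lowest address holds the least-significant byte.
Reassemble most-significant byte first: 87 B1 A5 → 0x87B1A5.

0x87B1A5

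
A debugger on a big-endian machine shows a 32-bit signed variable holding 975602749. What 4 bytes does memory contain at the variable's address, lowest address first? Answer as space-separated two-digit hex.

3A 26 84 3D

975602749 in hexadecimal, padded to 32 bits, is 0x3A26843D.
Split into bytes (most-significant first): 3A 26 84 3D.
Big-endian: lowest address holds the most-significant byte.
So the memory order matches the most-significant-first order: 3A 26 84 3D.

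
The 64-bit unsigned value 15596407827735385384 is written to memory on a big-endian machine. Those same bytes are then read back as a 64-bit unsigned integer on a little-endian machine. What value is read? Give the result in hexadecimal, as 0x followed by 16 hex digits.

15596407827735385384 in 64-bit hexadecimal is 0xD8719249384A1528.
Stored big-endian, the bytes at ascending addresses are D8 71 92 49 38 4A 15 28.
Read back as little-endian, the first byte is least significant, giving 0x28154A38499271D8.

0x28154A38499271D8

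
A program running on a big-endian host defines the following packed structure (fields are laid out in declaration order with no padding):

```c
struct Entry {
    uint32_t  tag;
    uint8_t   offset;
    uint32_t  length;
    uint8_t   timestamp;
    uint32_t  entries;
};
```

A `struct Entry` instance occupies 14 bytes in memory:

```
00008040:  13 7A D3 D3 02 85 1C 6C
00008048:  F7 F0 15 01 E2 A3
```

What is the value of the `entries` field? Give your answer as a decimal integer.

`entries` follows `tag` (4 B), `offset` (1 B), `length` (4 B), `timestamp` (1 B), so it starts at offset 4 + 1 + 4 + 1 = 10 and occupies 4 bytes.
Bytes at offsets 10..13: 15 01 E2 A3.
Big-endian: lowest address holds the most-significant byte.
The bytes are already most-significant first: 0x1501E2A3.
0x1501E2A3 = 352445091.

352445091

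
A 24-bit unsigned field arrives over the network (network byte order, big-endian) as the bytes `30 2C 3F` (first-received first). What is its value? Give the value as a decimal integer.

Big-endian stores the most-significant byte at the lowest address.
The bytes are already most-significant first: 0x302C3F.
0x302C3F = 3157055.

3157055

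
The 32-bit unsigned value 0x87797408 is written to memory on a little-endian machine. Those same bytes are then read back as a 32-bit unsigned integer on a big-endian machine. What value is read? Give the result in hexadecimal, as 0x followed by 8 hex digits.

Stored little-endian, the bytes at ascending addresses are 08 74 79 87.
Read back as big-endian, the last byte is least significant, giving 0x08747987.

0x08747987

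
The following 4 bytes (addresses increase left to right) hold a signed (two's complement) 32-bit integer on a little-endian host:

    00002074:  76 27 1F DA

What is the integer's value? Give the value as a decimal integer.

-635492490

In little-endian order the low byte comes first in memory.
Reassemble most-significant byte first: DA 1F 27 76 → 0xDA1F2776.
Top bit is set, so as a signed 32-bit value this is 0xDA1F2776 − 2^32 = -635492490.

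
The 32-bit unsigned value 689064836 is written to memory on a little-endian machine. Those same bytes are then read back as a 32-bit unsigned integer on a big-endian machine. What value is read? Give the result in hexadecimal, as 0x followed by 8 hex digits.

689064836 in 32-bit hexadecimal is 0x29124B84.
Stored little-endian, the bytes at ascending addresses are 84 4B 12 29.
Read back as big-endian, the last byte is least significant, giving 0x844B1229.

0x844B1229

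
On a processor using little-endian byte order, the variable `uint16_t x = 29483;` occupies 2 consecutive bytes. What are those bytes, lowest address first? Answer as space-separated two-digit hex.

29483 in hexadecimal, padded to 16 bits, is 0x732B.
Split into bytes (most-significant first): 73 2B.
In little-endian order the low byte comes first in memory.
So at ascending addresses the bytes are 2B 73.

2B 73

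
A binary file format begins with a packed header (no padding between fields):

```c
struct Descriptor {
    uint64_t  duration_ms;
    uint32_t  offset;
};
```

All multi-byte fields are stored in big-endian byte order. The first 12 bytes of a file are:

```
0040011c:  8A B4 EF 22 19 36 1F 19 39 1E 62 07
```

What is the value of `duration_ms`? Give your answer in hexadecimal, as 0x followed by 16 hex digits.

0x8AB4EF2219361F19

`duration_ms` is the first field, at byte offset 0, occupying 8 bytes.
Bytes at offsets 0..7: 8A B4 EF 22 19 36 1F 19.
In big-endian order the high byte comes first in memory.
The bytes are already most-significant first: 0x8AB4EF2219361F19.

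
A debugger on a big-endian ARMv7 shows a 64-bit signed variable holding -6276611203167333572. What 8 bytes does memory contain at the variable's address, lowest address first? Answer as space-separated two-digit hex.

Two's complement of -6276611203167333572 in 64 bits: 6276611203167333572 = 0x571B00A26606ACC4; invert → 0xA8E4FF5D99F9533B; add 1 → 0xA8E4FF5D99F9533C.
Split into bytes (most-significant first): A8 E4 FF 5D 99 F9 53 3C.
In big-endian order the high byte comes first in memory.
So the memory order matches the most-significant-first order: A8 E4 FF 5D 99 F9 53 3C.

A8 E4 FF 5D 99 F9 53 3C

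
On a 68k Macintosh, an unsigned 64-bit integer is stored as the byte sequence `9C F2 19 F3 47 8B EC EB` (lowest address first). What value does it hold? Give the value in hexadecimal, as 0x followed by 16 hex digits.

Big-endian stores the most-significant byte at the lowest address.
The bytes are already most-significant first: 0x9CF219F3478BECEB.

0x9CF219F3478BECEB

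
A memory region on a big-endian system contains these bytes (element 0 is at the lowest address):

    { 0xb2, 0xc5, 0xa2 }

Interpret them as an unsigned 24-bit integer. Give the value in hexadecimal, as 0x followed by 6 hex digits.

0xB2C5A2

Big-endian: lowest address holds the most-significant byte.
The bytes are already most-significant first: 0xB2C5A2.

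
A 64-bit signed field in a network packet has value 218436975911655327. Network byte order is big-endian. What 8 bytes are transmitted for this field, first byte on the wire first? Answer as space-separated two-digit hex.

03 08 0B 45 B3 06 57 9F

218436975911655327 in hexadecimal, padded to 64 bits, is 0x03080B45B306579F.
Split into bytes (most-significant first): 03 08 0B 45 B3 06 57 9F.
Big-endian stores the most-significant byte at the lowest address.
So the memory order matches the most-significant-first order: 03 08 0B 45 B3 06 57 9F.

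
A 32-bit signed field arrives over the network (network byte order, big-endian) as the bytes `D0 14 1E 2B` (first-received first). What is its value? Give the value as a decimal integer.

In big-endian order the high byte comes first in memory.
The bytes are already most-significant first: 0xD0141E2B.
Top bit is set, so as a signed 32-bit value this is 0xD0141E2B − 2^32 = -803987925.

-803987925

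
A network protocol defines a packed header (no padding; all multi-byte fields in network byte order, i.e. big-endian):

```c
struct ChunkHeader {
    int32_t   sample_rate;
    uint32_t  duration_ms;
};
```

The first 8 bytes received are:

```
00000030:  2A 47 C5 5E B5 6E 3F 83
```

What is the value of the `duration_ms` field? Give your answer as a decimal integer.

`duration_ms` follows `sample_rate` (4 bytes), so it starts at byte offset 4 and occupies 4 bytes.
Bytes at offsets 4..7: B5 6E 3F 83.
Big-endian stores the most-significant byte at the lowest address.
The bytes are already most-significant first: 0xB56E3F83.
0xB56E3F83 = 3043901315.

3043901315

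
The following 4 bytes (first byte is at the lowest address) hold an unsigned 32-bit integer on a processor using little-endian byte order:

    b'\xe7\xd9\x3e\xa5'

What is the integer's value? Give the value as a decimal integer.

Little-endian stores the least-significant byte at the lowest address.
Reassemble most-significant byte first: A5 3E D9 E7 → 0xA53ED9E7.
0xA53ED9E7 = 2772359655.

2772359655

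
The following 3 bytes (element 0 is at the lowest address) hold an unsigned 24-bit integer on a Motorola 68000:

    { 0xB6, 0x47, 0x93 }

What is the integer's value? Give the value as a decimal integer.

Big-endian: lowest address holds the most-significant byte.
The bytes are already most-significant first: 0xB64793.
0xB64793 = 11945875.

11945875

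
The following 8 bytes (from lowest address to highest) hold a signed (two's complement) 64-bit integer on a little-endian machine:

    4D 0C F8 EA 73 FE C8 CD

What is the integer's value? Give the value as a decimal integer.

-3618362526775374771

In little-endian order the low byte comes first in memory.
Reassemble most-significant byte first: CD C8 FE 73 EA F8 0C 4D → 0xCDC8FE73EAF80C4D.
Top bit is set, so as a signed 64-bit value this is 0xCDC8FE73EAF80C4D − 2^64 = -3618362526775374771.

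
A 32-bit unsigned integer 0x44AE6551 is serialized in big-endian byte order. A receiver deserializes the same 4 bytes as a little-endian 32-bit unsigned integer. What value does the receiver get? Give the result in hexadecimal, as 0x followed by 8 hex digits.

0x5165AE44

Stored big-endian, the bytes at ascending addresses are 44 AE 65 51.
Read back as little-endian, the first byte is least significant, giving 0x5165AE44.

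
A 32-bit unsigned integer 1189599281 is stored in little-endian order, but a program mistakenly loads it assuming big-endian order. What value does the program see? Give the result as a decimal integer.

836298566

1189599281 in 32-bit hexadecimal is 0x46E7D831.
Stored little-endian, the bytes at ascending addresses are 31 D8 E7 46.
Read back as big-endian, the last byte is least significant, giving 0x31D8E746.
0x31D8E746 = 836298566.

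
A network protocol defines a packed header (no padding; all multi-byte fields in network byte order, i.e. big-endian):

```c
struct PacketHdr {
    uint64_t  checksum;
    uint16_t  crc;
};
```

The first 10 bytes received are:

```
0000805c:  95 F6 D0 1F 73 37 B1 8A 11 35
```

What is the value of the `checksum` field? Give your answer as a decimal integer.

10806053189417677194

`checksum` is the first field, at byte offset 0, occupying 8 bytes.
Bytes at offsets 0..7: 95 F6 D0 1F 73 37 B1 8A.
Big-endian: lowest address holds the most-significant byte.
The bytes are already most-significant first: 0x95F6D01F7337B18A.
0x95F6D01F7337B18A = 10806053189417677194.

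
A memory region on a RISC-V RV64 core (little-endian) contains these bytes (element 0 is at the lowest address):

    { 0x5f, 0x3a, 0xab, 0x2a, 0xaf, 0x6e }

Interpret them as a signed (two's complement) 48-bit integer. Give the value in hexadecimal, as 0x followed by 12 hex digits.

Little-endian stores the least-significant byte at the lowest address.
Reassemble most-significant byte first: 6E AF 2A AB 3A 5F → 0x6EAF2AAB3A5F.

0x6EAF2AAB3A5F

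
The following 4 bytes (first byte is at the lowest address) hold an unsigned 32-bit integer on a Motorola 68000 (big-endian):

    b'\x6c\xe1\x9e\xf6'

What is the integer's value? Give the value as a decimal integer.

In big-endian order the high byte comes first in memory.
The bytes are already most-significant first: 0x6CE19EF6.
0x6CE19EF6 = 1826725622.

1826725622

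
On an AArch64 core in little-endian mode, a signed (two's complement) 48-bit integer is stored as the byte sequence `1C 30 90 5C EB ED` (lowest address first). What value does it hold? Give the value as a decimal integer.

Little-endian stores the least-significant byte at the lowest address.
Reassemble most-significant byte first: ED EB 5C 90 30 1C → 0xEDEB5C90301C.
Top bit is set, so as a signed 48-bit value this is 0xEDEB5C90301C − 2^48 = -19879850659812.

-19879850659812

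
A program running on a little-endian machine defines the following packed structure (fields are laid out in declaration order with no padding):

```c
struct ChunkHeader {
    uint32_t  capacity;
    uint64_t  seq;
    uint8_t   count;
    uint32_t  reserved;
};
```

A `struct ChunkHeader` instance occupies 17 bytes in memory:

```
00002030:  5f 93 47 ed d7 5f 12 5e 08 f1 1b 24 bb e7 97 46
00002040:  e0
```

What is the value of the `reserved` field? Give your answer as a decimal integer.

3762722791

`reserved` follows `capacity` (4 B), `seq` (8 B), `count` (1 B), so it starts at offset 4 + 8 + 1 = 13 and occupies 4 bytes.
Bytes at offsets 13..16: E7 97 46 E0.
In little-endian order the low byte comes first in memory.
Reassemble most-significant byte first: E0 46 97 E7 → 0xE04697E7.
0xE04697E7 = 3762722791.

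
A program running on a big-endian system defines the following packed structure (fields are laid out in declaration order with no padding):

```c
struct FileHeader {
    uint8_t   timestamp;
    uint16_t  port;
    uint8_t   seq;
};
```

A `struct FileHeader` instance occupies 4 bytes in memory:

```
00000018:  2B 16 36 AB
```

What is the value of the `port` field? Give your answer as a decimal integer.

5686

`port` follows `timestamp` (1 byte), so it starts at byte offset 1 and occupies 2 bytes.
Bytes at offsets 1..2: 16 36.
Big-endian stores the most-significant byte at the lowest address.
The bytes are already most-significant first: 0x1636.
0x1636 = 5686.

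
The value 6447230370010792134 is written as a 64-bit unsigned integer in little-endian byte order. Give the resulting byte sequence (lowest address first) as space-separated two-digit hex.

C6 80 9A D5 DC 29 79 59

6447230370010792134 in hexadecimal, padded to 64 bits, is 0x597929DCD59A80C6.
Split into bytes (most-significant first): 59 79 29 DC D5 9A 80 C6.
In little-endian order the low byte comes first in memory.
So at ascending addresses the bytes are C6 80 9A D5 DC 29 79 59.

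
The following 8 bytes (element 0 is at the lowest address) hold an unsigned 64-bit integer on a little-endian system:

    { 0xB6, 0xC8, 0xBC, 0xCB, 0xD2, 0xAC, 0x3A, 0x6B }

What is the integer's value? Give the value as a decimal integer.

Little-endian stores the least-significant byte at the lowest address.
Reassemble most-significant byte first: 6B 3A AC D2 CB BC C8 B6 → 0x6B3AACD2CBBCC8B6.
0x6B3AACD2CBBCC8B6 = 7726678132068763830.

7726678132068763830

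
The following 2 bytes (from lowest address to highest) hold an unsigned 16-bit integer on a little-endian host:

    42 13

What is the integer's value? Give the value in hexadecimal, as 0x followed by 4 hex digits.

In little-endian order the low byte comes first in memory.
Reassemble most-significant byte first: 13 42 → 0x1342.

0x1342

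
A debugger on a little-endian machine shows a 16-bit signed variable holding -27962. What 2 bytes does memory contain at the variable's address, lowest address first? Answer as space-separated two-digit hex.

C6 92

Two's complement of -27962 in 16 bits: 27962 = 0x6D3A; invert → 0x92C5; add 1 → 0x92C6.
Split into bytes (most-significant first): 92 C6.
In little-endian order the low byte comes first in memory.
So at ascending addresses the bytes are C6 92.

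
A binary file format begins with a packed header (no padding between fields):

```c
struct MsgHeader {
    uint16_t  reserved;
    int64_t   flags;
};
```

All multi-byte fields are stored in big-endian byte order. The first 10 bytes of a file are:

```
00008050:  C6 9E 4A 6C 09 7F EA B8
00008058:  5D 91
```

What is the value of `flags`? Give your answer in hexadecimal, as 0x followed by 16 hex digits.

0x4A6C097FEAB85D91

`flags` follows `reserved` (2 bytes), so it starts at byte offset 2 and occupies 8 bytes.
Bytes at offsets 2..9: 4A 6C 09 7F EA B8 5D 91.
In big-endian order the high byte comes first in memory.
The bytes are already most-significant first: 0x4A6C097FEAB85D91.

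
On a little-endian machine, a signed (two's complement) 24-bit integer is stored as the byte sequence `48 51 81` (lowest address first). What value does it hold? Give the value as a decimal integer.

-8302264

Little-endian stores the least-significant byte at the lowest address.
Reassemble most-significant byte first: 81 51 48 → 0x815148.
Top bit is set, so as a signed 24-bit value this is 0x815148 − 2^24 = -8302264.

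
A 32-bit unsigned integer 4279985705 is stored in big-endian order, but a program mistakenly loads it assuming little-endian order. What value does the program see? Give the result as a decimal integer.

694557695

4279985705 in 32-bit hexadecimal is 0xFF1B6629.
Stored big-endian, the bytes at ascending addresses are FF 1B 66 29.
Read back as little-endian, the first byte is least significant, giving 0x29661BFF.
0x29661BFF = 694557695.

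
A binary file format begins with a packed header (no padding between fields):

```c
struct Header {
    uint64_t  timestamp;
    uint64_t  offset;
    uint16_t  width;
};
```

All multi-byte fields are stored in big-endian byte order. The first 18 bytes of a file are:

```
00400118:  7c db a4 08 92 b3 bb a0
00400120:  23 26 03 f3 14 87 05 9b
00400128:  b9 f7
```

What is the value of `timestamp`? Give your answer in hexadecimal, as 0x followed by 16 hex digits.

0x7CDBA40892B3BBA0

`timestamp` is the first field, at byte offset 0, occupying 8 bytes.
Bytes at offsets 0..7: 7C DB A4 08 92 B3 BB A0.
In big-endian order the high byte comes first in memory.
The bytes are already most-significant first: 0x7CDBA40892B3BBA0.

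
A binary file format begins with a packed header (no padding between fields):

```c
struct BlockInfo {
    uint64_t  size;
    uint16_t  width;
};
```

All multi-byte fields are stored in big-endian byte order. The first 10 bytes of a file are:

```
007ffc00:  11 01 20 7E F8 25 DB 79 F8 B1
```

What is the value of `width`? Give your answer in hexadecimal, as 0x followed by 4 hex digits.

0xF8B1

`width` follows `size` (8 bytes), so it starts at byte offset 8 and occupies 2 bytes.
Bytes at offsets 8..9: F8 B1.
Big-endian: lowest address holds the most-significant byte.
The bytes are already most-significant first: 0xF8B1.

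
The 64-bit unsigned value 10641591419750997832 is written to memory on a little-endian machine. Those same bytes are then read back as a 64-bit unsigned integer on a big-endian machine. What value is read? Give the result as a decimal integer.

5214916318398492307

10641591419750997832 in 64-bit hexadecimal is 0x93AE8703C31A5F48.
Stored little-endian, the bytes at ascending addresses are 48 5F 1A C3 03 87 AE 93.
Read back as big-endian, the last byte is least significant, giving 0x485F1AC30387AE93.
0x485F1AC30387AE93 = 5214916318398492307.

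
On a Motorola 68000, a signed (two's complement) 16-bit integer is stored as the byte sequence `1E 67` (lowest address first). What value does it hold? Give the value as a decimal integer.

In big-endian order the high byte comes first in memory.
The bytes are already most-significant first: 0x1E67.
0x1E67 = 7783.

7783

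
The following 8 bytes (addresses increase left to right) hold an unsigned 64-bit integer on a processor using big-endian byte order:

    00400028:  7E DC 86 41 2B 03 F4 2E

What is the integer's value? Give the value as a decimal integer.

9141328958107939886

In big-endian order the high byte comes first in memory.
The bytes are already most-significant first: 0x7EDC86412B03F42E.
0x7EDC86412B03F42E = 9141328958107939886.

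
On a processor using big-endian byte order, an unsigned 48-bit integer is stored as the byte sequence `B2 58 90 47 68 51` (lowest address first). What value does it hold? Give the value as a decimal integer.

196093447465041

Big-endian: lowest address holds the most-significant byte.
The bytes are already most-significant first: 0xB25890476851.
0xB25890476851 = 196093447465041.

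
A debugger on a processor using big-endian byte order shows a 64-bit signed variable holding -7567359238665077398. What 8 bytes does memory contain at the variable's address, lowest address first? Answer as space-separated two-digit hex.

Two's complement of -7567359238665077398 in 64 bits: 7567359238665077398 = 0x6904A9224C670296; invert → 0x96FB56DDB398FD69; add 1 → 0x96FB56DDB398FD6A.
Split into bytes (most-significant first): 96 FB 56 DD B3 98 FD 6A.
Big-endian: lowest address holds the most-significant byte.
So the memory order matches the most-significant-first order: 96 FB 56 DD B3 98 FD 6A.

96 FB 56 DD B3 98 FD 6A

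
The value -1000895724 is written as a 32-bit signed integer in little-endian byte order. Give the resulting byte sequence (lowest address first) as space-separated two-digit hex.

14 8B 57 C4

Two's complement of -1000895724 in 32 bits: 1000895724 = 0x3BA874EC; invert → 0xC4578B13; add 1 → 0xC4578B14.
Split into bytes (most-significant first): C4 57 8B 14.
In little-endian order the low byte comes first in memory.
So at ascending addresses the bytes are 14 8B 57 C4.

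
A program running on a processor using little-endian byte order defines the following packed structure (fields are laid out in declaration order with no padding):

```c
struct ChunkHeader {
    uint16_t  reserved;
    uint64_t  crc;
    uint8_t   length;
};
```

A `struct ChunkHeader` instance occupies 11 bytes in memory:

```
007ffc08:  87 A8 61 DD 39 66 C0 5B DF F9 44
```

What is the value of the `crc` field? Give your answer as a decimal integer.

18005210717157449057

`crc` follows `reserved` (2 bytes), so it starts at byte offset 2 and occupies 8 bytes.
Bytes at offsets 2..9: 61 DD 39 66 C0 5B DF F9.
Little-endian: lowest address holds the least-significant byte.
Reassemble most-significant byte first: F9 DF 5B C0 66 39 DD 61 → 0xF9DF5BC06639DD61.
0xF9DF5BC06639DD61 = 18005210717157449057.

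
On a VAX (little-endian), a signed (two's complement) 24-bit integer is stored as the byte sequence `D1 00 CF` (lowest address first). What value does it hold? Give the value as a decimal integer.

-3211055

In little-endian order the low byte comes first in memory.
Reassemble most-significant byte first: CF 00 D1 → 0xCF00D1.
Top bit is set, so as a signed 24-bit value this is 0xCF00D1 − 2^24 = -3211055.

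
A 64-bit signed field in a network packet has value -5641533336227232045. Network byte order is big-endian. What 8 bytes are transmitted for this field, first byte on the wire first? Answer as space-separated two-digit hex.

Two's complement of -5641533336227232045 in 64 bits: 5641533336227232045 = 0x4E4AC0ADDE59392D; invert → 0xB1B53F5221A6C6D2; add 1 → 0xB1B53F5221A6C6D3.
Split into bytes (most-significant first): B1 B5 3F 52 21 A6 C6 D3.
Big-endian: lowest address holds the most-significant byte.
So the memory order matches the most-significant-first order: B1 B5 3F 52 21 A6 C6 D3.

B1 B5 3F 52 21 A6 C6 D3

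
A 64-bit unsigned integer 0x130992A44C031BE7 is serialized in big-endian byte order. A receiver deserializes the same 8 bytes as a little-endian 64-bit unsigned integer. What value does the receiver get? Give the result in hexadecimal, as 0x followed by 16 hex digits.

0xE71B034CA4920913

Stored big-endian, the bytes at ascending addresses are 13 09 92 A4 4C 03 1B E7.
Read back as little-endian, the first byte is least significant, giving 0xE71B034CA4920913.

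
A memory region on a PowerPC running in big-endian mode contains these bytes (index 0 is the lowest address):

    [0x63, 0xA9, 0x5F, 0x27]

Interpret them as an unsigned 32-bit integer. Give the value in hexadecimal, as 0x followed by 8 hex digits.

In big-endian order the high byte comes first in memory.
The bytes are already most-significant first: 0x63A95F27.

0x63A95F27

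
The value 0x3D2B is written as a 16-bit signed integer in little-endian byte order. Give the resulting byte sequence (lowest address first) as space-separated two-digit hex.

Split into bytes (most-significant first): 3D 2B.
Little-endian: lowest address holds the least-significant byte.
So at ascending addresses the bytes are 2B 3D.

2B 3D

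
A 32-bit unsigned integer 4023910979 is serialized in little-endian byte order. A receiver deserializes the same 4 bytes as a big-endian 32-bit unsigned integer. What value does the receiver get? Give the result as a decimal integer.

4023910979 in 32-bit hexadecimal is 0xEFD80243.
Stored little-endian, the bytes at ascending addresses are 43 02 D8 EF.
Read back as big-endian, the last byte is least significant, giving 0x4302D8EF.
0x4302D8EF = 1124260079.

1124260079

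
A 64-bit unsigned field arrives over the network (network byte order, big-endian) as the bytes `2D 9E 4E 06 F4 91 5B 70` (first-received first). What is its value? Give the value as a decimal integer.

Big-endian stores the most-significant byte at the lowest address.
The bytes are already most-significant first: 0x2D9E4E06F4915B70.
0x2D9E4E06F4915B70 = 3287150569806977904.

3287150569806977904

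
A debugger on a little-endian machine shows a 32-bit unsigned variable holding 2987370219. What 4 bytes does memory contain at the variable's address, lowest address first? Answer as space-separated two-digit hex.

2987370219 in hexadecimal, padded to 32 bits, is 0xB20FA6EB.
Split into bytes (most-significant first): B2 0F A6 EB.
Little-endian: lowest address holds the least-significant byte.
So at ascending addresses the bytes are EB A6 0F B2.

EB A6 0F B2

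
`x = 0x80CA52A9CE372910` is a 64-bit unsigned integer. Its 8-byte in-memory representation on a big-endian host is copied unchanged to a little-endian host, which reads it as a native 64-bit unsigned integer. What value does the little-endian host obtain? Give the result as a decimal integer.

1164523339395549824

Stored big-endian, the bytes at ascending addresses are 80 CA 52 A9 CE 37 29 10.
Read back as little-endian, the first byte is least significant, giving 0x102937CEA952CA80.
0x102937CEA952CA80 = 1164523339395549824.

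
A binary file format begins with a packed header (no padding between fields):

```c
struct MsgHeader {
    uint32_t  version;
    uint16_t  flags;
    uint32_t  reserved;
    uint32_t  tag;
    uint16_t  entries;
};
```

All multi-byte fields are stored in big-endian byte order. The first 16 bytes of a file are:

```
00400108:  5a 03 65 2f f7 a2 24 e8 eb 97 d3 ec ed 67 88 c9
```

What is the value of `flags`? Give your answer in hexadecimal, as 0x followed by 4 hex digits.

0xF7A2

`flags` follows `version` (4 bytes), so it starts at byte offset 4 and occupies 2 bytes.
Bytes at offsets 4..5: F7 A2.
Big-endian stores the most-significant byte at the lowest address.
The bytes are already most-significant first: 0xF7A2.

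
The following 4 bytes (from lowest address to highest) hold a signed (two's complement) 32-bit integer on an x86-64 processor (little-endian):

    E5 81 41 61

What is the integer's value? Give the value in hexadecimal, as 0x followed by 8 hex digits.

0x614181E5

Little-endian stores the least-significant byte at the lowest address.
Reassemble most-significant byte first: 61 41 81 E5 → 0x614181E5.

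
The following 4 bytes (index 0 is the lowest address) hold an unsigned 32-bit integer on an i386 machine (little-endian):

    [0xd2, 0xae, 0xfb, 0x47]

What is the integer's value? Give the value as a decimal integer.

1207676626

In little-endian order the low byte comes first in memory.
Reassemble most-significant byte first: 47 FB AE D2 → 0x47FBAED2.
0x47FBAED2 = 1207676626.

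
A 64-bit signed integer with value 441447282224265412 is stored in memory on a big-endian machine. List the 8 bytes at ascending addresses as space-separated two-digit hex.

06 20 55 F6 DC 09 F8 C4

441447282224265412 in hexadecimal, padded to 64 bits, is 0x062055F6DC09F8C4.
Split into bytes (most-significant first): 06 20 55 F6 DC 09 F8 C4.
Big-endian stores the most-significant byte at the lowest address.
So the memory order matches the most-significant-first order: 06 20 55 F6 DC 09 F8 C4.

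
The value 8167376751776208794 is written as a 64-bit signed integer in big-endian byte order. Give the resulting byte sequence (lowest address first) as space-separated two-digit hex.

8167376751776208794 in hexadecimal, padded to 64 bits, is 0x715859E21467979A.
Split into bytes (most-significant first): 71 58 59 E2 14 67 97 9A.
Big-endian stores the most-significant byte at the lowest address.
So the memory order matches the most-significant-first order: 71 58 59 E2 14 67 97 9A.

71 58 59 E2 14 67 97 9A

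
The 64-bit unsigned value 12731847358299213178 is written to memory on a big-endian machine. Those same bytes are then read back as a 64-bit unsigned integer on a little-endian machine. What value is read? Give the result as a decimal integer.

8830973197728592048

12731847358299213178 in 64-bit hexadecimal is 0xB0B09BB755EB8D7A.
Stored big-endian, the bytes at ascending addresses are B0 B0 9B B7 55 EB 8D 7A.
Read back as little-endian, the first byte is least significant, giving 0x7A8DEB55B79BB0B0.
0x7A8DEB55B79BB0B0 = 8830973197728592048.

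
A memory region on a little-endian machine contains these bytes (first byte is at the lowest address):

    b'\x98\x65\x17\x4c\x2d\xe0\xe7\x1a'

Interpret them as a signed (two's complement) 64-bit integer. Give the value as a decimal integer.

1938764649761039768

Little-endian stores the least-significant byte at the lowest address.
Reassemble most-significant byte first: 1A E7 E0 2D 4C 17 65 98 → 0x1AE7E02D4C176598.
0x1AE7E02D4C176598 = 1938764649761039768.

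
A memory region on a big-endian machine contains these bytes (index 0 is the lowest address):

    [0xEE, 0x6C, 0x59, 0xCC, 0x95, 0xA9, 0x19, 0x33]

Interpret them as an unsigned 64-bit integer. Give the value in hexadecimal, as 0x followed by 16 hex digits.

0xEE6C59CC95A91933

Big-endian stores the most-significant byte at the lowest address.
The bytes are already most-significant first: 0xEE6C59CC95A91933.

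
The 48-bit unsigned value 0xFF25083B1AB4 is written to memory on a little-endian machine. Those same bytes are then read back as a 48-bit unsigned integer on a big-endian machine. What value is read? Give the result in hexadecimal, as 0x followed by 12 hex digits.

0xB41A3B0825FF

Stored little-endian, the bytes at ascending addresses are B4 1A 3B 08 25 FF.
Read back as big-endian, the last byte is least significant, giving 0xB41A3B0825FF.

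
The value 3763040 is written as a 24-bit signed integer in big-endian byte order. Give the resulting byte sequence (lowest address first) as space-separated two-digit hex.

3763040 in hexadecimal, padded to 24 bits, is 0x396B60.
Split into bytes (most-significant first): 39 6B 60.
Big-endian: lowest address holds the most-significant byte.
So the memory order matches the most-significant-first order: 39 6B 60.

39 6B 60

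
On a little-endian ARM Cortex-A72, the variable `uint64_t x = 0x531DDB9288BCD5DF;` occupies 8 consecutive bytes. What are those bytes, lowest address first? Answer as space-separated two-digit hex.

DF D5 BC 88 92 DB 1D 53

Split into bytes (most-significant first): 53 1D DB 92 88 BC D5 DF.
Little-endian: lowest address holds the least-significant byte.
So at ascending addresses the bytes are DF D5 BC 88 92 DB 1D 53.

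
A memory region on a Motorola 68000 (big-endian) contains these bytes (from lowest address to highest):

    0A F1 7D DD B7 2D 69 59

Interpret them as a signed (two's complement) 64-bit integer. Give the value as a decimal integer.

Big-endian: lowest address holds the most-significant byte.
The bytes are already most-significant first: 0x0AF17DDDB72D6959.
0x0AF17DDDB72D6959 = 788549800980998489.

788549800980998489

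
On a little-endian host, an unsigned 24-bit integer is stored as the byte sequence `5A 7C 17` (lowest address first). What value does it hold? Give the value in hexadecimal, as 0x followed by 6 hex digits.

In little-endian order the low byte comes first in memory.
Reassemble most-significant byte first: 17 7C 5A → 0x177C5A.

0x177C5A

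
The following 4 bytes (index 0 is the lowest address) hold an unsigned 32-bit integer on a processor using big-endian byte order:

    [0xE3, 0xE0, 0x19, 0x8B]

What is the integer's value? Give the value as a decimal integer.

3823114635

In big-endian order the high byte comes first in memory.
The bytes are already most-significant first: 0xE3E0198B.
0xE3E0198B = 3823114635.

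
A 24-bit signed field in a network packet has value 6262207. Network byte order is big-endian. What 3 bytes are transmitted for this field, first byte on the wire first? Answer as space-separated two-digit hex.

5F 8D BF

6262207 in hexadecimal, padded to 24 bits, is 0x5F8DBF.
Split into bytes (most-significant first): 5F 8D BF.
Big-endian: lowest address holds the most-significant byte.
So the memory order matches the most-significant-first order: 5F 8D BF.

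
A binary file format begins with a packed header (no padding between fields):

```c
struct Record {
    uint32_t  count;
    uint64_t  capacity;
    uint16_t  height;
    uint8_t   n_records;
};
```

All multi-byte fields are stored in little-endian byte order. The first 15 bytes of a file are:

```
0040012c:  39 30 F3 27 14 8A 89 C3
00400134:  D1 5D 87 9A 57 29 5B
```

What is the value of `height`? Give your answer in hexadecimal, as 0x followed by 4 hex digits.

`height` follows `count` (4 B), `capacity` (8 B), so it starts at offset 4 + 8 = 12 and occupies 2 bytes.
Bytes at offsets 12..13: 57 29.
Little-endian stores the least-significant byte at the lowest address.
Reassemble most-significant byte first: 29 57 → 0x2957.

0x2957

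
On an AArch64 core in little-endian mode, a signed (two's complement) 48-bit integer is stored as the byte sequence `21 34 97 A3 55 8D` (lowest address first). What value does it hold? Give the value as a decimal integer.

Little-endian stores the least-significant byte at the lowest address.
Reassemble most-significant byte first: 8D 55 A3 97 34 21 → 0x8D55A3973421.
Top bit is set, so as a signed 48-bit value this is 0x8D55A3973421 − 2^48 = -126076020378591.

-126076020378591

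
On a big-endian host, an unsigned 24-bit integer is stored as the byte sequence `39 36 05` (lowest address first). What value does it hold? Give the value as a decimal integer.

3749381

Big-endian stores the most-significant byte at the lowest address.
The bytes are already most-significant first: 0x393605.
0x393605 = 3749381.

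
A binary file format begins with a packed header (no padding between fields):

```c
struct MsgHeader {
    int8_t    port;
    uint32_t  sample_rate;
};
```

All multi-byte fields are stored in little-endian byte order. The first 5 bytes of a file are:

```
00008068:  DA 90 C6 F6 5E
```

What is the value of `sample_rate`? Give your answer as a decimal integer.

`sample_rate` follows `port` (1 byte), so it starts at byte offset 1 and occupies 4 bytes.
Bytes at offsets 1..4: 90 C6 F6 5E.
Little-endian: lowest address holds the least-significant byte.
Reassemble most-significant byte first: 5E F6 C6 90 → 0x5EF6C690.
0x5EF6C690 = 1593230992.

1593230992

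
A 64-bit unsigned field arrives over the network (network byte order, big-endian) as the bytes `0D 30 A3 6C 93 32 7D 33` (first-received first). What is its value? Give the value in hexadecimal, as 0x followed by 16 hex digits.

0x0D30A36C93327D33

Big-endian: lowest address holds the most-significant byte.
The bytes are already most-significant first: 0x0D30A36C93327D33.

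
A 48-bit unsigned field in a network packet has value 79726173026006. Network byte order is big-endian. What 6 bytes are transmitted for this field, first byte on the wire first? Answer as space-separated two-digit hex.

48 82 B2 38 F6 D6

79726173026006 in hexadecimal, padded to 48 bits, is 0x4882B238F6D6.
Split into bytes (most-significant first): 48 82 B2 38 F6 D6.
In big-endian order the high byte comes first in memory.
So the memory order matches the most-significant-first order: 48 82 B2 38 F6 D6.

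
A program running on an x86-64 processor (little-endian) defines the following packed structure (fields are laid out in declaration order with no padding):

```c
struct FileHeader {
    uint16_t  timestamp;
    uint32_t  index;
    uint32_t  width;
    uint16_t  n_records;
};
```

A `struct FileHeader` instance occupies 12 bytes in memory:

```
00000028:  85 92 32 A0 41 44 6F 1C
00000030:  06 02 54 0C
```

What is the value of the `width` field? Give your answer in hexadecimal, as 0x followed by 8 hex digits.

0x02061C6F

`width` follows `timestamp` (2 B), `index` (4 B), so it starts at offset 2 + 4 = 6 and occupies 4 bytes.
Bytes at offsets 6..9: 6F 1C 06 02.
Little-endian: lowest address holds the least-significant byte.
Reassemble most-significant byte first: 02 06 1C 6F → 0x02061C6F.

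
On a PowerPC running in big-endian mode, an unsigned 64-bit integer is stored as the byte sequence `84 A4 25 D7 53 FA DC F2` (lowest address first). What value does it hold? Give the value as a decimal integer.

In big-endian order the high byte comes first in memory.
The bytes are already most-significant first: 0x84A425D753FADCF2.
0x84A425D753FADCF2 = 9557805915944180978.

9557805915944180978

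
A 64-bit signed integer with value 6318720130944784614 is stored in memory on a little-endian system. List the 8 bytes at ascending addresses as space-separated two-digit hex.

E6 D8 12 28 7B 9A B0 57

6318720130944784614 in hexadecimal, padded to 64 bits, is 0x57B09A7B2812D8E6.
Split into bytes (most-significant first): 57 B0 9A 7B 28 12 D8 E6.
In little-endian order the low byte comes first in memory.
So at ascending addresses the bytes are E6 D8 12 28 7B 9A B0 57.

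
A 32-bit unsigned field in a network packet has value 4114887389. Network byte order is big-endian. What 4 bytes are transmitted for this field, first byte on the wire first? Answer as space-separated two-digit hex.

4114887389 in hexadecimal, padded to 32 bits, is 0xF54432DD.
Split into bytes (most-significant first): F5 44 32 DD.
Big-endian stores the most-significant byte at the lowest address.
So the memory order matches the most-significant-first order: F5 44 32 DD.

F5 44 32 DD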